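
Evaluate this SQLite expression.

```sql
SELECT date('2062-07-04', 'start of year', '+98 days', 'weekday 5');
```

`start of year` rewinds 2062-07-04 to 2062-01-01.
Applying '+98 days' to 2062-01-01: counting 98 days forward gives 2062-04-09.
`weekday 5` advances to the next Friday; 2062-04-09 is a Sunday, so it moves forward to 2062-04-14.

2062-04-14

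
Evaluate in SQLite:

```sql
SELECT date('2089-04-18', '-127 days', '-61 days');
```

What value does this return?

Applying '-127 days' to 2089-04-18: counting 127 days back gives 2088-12-12.
Applying '-61 days' to 2088-12-12: counting 61 days back gives 2088-10-12.

2088-10-12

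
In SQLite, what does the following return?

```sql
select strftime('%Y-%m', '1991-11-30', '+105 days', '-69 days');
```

1992-01

First apply '+105 days', '-69 days': 1991-11-30 → 1992-01-05.
`%Y-%m` extracts the year-month: 1992-01.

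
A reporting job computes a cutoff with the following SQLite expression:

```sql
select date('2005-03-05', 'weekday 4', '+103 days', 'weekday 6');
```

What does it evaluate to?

2005-06-25

`weekday 4` advances to the next Thursday; 2005-03-05 is a Saturday, so it moves forward to 2005-03-10.
Applying '+103 days' to 2005-03-10: counting 103 days forward gives 2005-06-21.
`weekday 6` advances to the next Saturday; 2005-06-21 is a Tuesday, so it moves forward to 2005-06-25.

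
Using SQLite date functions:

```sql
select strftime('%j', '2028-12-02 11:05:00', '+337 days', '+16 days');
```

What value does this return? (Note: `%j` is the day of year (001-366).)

First apply '+337 days', '+16 days': 2028-12-02 11:05:00 → 2029-11-20 11:05:00.
Day-of-year for 2029-11-20: days since 2029-01-01 inclusive = 324, zero-padded to 324.

324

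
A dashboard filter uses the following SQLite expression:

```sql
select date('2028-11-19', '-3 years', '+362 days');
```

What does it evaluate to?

Adding -3 years to 2028-11-19 gives 2025-11-19.
Applying '+362 days' to 2025-11-19: counting 362 days forward gives 2026-11-16.

2026-11-16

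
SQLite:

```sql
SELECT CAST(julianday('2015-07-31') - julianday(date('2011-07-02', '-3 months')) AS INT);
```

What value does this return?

Adding -3 months to 2011-07-02 gives 2011-04-02.
28 days remain in April 2011 after the 2nd (30 − 2).
Full months from May 2011 through June 2015 contribute their day counts.
Then 31 days into July 2015.
Total: 28 + 31 + 30 + 31 + 31 + 30 + 31 + 30 + 31 + 31 + 29 + 31 + 30 + 31 + 30 + 31 + 31 + 30 + 31 + 30 + 31 + 31 + 28 + 31 + 30 + 31 + 30 + 31 + 31 + 30 + 31 + 30 + 31 + 31 + 28 + 31 + 30 + 31 + 30 + 31 + 31 + 30 + 31 + 30 + 31 + 31 + 28 + 31 + 30 + 31 + 30 + 31 = 1581.

1581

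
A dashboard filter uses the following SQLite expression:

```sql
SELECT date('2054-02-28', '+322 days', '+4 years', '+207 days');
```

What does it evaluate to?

Applying '+322 days' to 2054-02-28: counting 322 days forward gives 2055-01-16.
Adding +4 years to 2055-01-16 gives 2059-01-16.
Applying '+207 days' to 2059-01-16: counting 207 days forward gives 2059-08-11.

2059-08-11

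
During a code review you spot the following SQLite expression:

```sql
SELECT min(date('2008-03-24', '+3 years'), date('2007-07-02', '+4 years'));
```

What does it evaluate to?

2011-03-24

date('2008-03-24', '+3 years') → 2011-03-24.
date('2007-07-02', '+4 years') → 2011-07-02.
Earlier of the two is 2011-03-24.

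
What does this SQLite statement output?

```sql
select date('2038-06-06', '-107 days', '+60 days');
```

Applying '-107 days' to 2038-06-06: counting 107 days back gives 2038-02-19.
Applying '+60 days' to 2038-02-19: counting 60 days forward gives 2038-04-20.

2038-04-20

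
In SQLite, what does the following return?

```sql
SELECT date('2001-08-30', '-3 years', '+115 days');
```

Adding -3 years to 2001-08-30 gives 1998-08-30.
Applying '+115 days' to 1998-08-30: counting 115 days forward gives 1998-12-23.

1998-12-23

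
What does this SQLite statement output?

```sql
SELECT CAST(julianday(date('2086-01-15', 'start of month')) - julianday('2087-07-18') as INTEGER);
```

-563

`start of month` rewinds 2086-01-15 to 2086-01-01.
30 days remain in January 2086 after the 1st (31 − 1).
Full months from February 2086 through June 2087 contribute their day counts.
Then 18 days into July 2087.
Total: 30 + 28 + 31 + 30 + 31 + 30 + 31 + 31 + 30 + 31 + 30 + 31 + 31 + 28 + 31 + 30 + 31 + 30 + 18 = 563.
The subtraction is earlier − later, so the result is −563 → -563.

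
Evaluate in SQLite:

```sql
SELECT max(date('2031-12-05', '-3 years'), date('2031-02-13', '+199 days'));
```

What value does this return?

2031-08-31

date('2031-12-05', '-3 years') → 2028-12-05.
date('2031-02-13', '+199 days') → 2031-08-31.
Later of the two is 2031-08-31.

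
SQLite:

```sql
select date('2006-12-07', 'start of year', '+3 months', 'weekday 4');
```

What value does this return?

`start of year` rewinds 2006-12-07 to 2006-01-01.
Adding +3 months to 2006-01-01 gives 2006-04-01.
`weekday 4` advances to the next Thursday; 2006-04-01 is a Saturday, so it moves forward to 2006-04-06.

2006-04-06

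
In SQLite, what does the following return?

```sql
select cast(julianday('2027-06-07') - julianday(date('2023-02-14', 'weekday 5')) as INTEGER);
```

`weekday 5` advances to the next Friday; 2023-02-14 is a Tuesday, so it moves forward to 2023-02-17.
11 days remain in February 2023 after the 17th (28 − 17).
Full months from March 2023 through May 2027 contribute their day counts.
Then 7 days into June 2027.
Total: 11 + 31 + 30 + 31 + 30 + 31 + 31 + 30 + 31 + 30 + 31 + 31 + 29 + 31 + 30 + 31 + 30 + 31 + 31 + 30 + 31 + 30 + 31 + 31 + 28 + 31 + 30 + 31 + 30 + 31 + 31 + 30 + 31 + 30 + 31 + 31 + 28 + 31 + 30 + 31 + 30 + 31 + 31 + 30 + 31 + 30 + 31 + 31 + 28 + 31 + 30 + 31 + 7 = 1571.

1571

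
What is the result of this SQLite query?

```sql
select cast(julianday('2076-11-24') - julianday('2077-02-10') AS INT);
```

-78

6 days remain in November 2076 after the 24th (30 − 24).
December 2076: 31 days.
January 2077: 31 days.
Then 10 days into February 2077.
Total: 6 + 31 + 31 + 10 = 78.
The subtraction is earlier − later, so the result is −78 → -78.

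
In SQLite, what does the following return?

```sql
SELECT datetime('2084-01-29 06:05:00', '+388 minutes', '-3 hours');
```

388 minutes = 6h 28m; +388 minutes from 2084-01-29 06:05:00 is 2084-01-29 12:33:00.
-3 hours from 2084-01-29 12:33:00 is 2084-01-29 09:33:00.

2084-01-29 09:33:00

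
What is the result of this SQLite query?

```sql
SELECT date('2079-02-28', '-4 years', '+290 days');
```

Adding -4 years to 2079-02-28 gives 2075-02-28.
Applying '+290 days' to 2075-02-28: counting 290 days forward gives 2075-12-15.

2075-12-15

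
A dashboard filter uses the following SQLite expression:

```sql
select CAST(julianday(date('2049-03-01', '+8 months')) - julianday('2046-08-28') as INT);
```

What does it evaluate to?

1161

Adding +8 months to 2049-03-01 gives 2049-11-01.
3 days remain in August 2046 after the 28th (31 − 28).
Full months from September 2046 through October 2049 contribute their day counts.
Then 1 day into November 2049.
Total: 3 + 30 + 31 + 30 + 31 + 31 + 28 + 31 + 30 + 31 + 30 + 31 + 31 + 30 + 31 + 30 + 31 + 31 + 29 + 31 + 30 + 31 + 30 + 31 + 31 + 30 + 31 + 30 + 31 + 31 + 28 + 31 + 30 + 31 + 30 + 31 + 31 + 30 + 31 + 1 = 1161.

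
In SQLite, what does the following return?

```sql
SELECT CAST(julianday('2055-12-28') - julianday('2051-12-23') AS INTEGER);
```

1466

8 days remain in December 2051 after the 23rd (31 − 23).
Full months from January 2052 through November 2055 contribute their day counts.
Then 28 days into December 2055.
Total: 8 + 31 + 29 + 31 + 30 + 31 + 30 + 31 + 31 + 30 + 31 + 30 + 31 + 31 + 28 + 31 + 30 + 31 + 30 + 31 + 31 + 30 + 31 + 30 + 31 + 31 + 28 + 31 + 30 + 31 + 30 + 31 + 31 + 30 + 31 + 30 + 31 + 31 + 28 + 31 + 30 + 31 + 30 + 31 + 31 + 30 + 31 + 30 + 28 = 1466.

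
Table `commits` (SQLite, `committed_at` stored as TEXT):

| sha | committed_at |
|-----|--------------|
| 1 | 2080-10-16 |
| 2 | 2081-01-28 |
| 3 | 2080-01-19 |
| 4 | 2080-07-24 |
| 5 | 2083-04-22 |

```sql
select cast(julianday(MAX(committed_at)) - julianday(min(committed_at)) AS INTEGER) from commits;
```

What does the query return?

1189

MIN = 2080-01-19, MAX = 2083-04-22.
12 days remain in January 2080 after the 19th (31 − 19).
Full months from February 2080 through March 2083 contribute their day counts.
Then 22 days into April 2083.
Total: 12 + 29 + 31 + 30 + 31 + 30 + 31 + 31 + 30 + 31 + 30 + 31 + 31 + 28 + 31 + 30 + 31 + 30 + 31 + 31 + 30 + 31 + 30 + 31 + 31 + 28 + 31 + 30 + 31 + 30 + 31 + 31 + 30 + 31 + 30 + 31 + 31 + 28 + 31 + 22 = 1189.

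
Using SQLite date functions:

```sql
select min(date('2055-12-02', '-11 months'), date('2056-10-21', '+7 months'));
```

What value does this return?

2055-01-02

date('2055-12-02', '-11 months') → 2055-01-02.
date('2056-10-21', '+7 months') → 2057-05-21.
Earlier of the two is 2055-01-02.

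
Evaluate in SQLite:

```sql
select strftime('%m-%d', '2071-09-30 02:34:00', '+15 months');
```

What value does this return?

12-30

First apply '+15 months': 2071-09-30 02:34:00 → 2072-12-30 02:34:00.
`%m-%d` extracts the month-day: 12-30.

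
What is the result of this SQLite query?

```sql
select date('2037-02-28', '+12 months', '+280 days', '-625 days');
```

Adding +12 months to 2037-02-28 gives 2038-02-28.
Applying '+280 days' to 2038-02-28: counting 280 days forward gives 2038-12-05.
Applying '-625 days' to 2038-12-05: counting 625 days back gives 2037-03-20.

2037-03-20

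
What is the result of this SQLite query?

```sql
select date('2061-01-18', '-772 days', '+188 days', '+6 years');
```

Applying '-772 days' to 2061-01-18: counting 772 days back gives 2058-12-08.
Applying '+188 days' to 2058-12-08: counting 188 days forward gives 2059-06-14.
Adding +6 years to 2059-06-14 gives 2065-06-14.

2065-06-14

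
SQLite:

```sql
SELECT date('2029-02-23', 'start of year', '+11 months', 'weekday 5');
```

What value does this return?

`start of year` rewinds 2029-02-23 to 2029-01-01.
Adding +11 months to 2029-01-01 gives 2029-12-01.
`weekday 5` advances to the next Friday; 2029-12-01 is a Saturday, so it moves forward to 2029-12-07.

2029-12-07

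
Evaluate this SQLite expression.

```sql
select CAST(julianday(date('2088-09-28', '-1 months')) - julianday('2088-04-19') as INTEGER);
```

131

Adding -1 month to 2088-09-28 gives 2088-08-28.
11 days remain in April 2088 after the 19th (30 − 19).
May 2088: 31 days.
June 2088: 30 days.
July 2088: 31 days.
Then 28 days into August 2088.
Total: 11 + 31 + 30 + 31 + 28 = 131.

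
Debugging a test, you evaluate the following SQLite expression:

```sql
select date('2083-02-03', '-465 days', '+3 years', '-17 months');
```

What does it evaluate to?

Applying '-465 days' to 2083-02-03: counting 465 days back gives 2081-10-26.
Adding +3 years to 2081-10-26 gives 2084-10-26.
Adding -17 months to 2084-10-26 gives 2083-05-26.

2083-05-26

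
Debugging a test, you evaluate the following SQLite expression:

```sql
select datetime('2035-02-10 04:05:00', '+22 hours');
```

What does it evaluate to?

2035-02-11 02:05:00

+22 hours from 2035-02-10 04:05:00 is 2035-02-11 02:05:00 (crosses midnight).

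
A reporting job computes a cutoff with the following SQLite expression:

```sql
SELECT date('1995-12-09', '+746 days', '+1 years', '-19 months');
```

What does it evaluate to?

Applying '+746 days' to 1995-12-09: counting 746 days forward gives 1997-12-24.
Adding +1 year to 1997-12-24 gives 1998-12-24.
Adding -19 months to 1998-12-24 gives 1997-05-24.

1997-05-24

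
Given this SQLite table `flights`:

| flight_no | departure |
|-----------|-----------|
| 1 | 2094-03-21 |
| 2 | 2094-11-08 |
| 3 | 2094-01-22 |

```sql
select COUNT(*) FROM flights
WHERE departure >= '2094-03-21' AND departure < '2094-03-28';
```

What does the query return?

Rows in [2094-03-21, 2094-03-28): 2094-03-21 → 1 row.

1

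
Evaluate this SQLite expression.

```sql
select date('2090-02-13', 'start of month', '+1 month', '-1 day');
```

2090-02-28

`start of month` rewinds 2090-02-13 to 2090-02-01.
Adding +1 month to 2090-02-01 gives 2090-03-01.
Going back 1 day from 2090-03-01 reaches 2090-02-28 (last day of February, 28 days).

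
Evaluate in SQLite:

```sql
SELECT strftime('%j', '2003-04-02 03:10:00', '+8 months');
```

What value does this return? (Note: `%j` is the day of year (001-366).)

First apply '+8 months': 2003-04-02 03:10:00 → 2003-12-02 03:10:00.
Day-of-year for 2003-12-02: days since 2003-01-01 inclusive = 336, zero-padded to 336.

336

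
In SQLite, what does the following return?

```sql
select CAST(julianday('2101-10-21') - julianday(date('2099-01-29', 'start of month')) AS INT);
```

1023

`start of month` rewinds 2099-01-29 to 2099-01-01.
30 days remain in January 2099 after the 1st (31 − 1).
Full months from February 2099 through September 2101 contribute their day counts.
Then 21 days into October 2101.
Total: 30 + 28 + 31 + 30 + 31 + 30 + 31 + 31 + 30 + 31 + 30 + 31 + 31 + 28 + 31 + 30 + 31 + 30 + 31 + 31 + 30 + 31 + 30 + 31 + 31 + 28 + 31 + 30 + 31 + 30 + 31 + 31 + 30 + 21 = 1023.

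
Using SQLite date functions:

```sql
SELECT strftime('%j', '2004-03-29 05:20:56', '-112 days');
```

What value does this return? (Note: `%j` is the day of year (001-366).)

First apply '-112 days': 2004-03-29 05:20:56 → 2003-12-08 05:20:56.
Day-of-year for 2003-12-08: days since 2003-01-01 inclusive = 342, zero-padded to 342.

342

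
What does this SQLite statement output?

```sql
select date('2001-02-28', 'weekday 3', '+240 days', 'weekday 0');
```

2001-10-28

`weekday 3` advances to the next Wednesday; 2001-02-28 is already a Wednesday, so it stays at 2001-02-28.
Applying '+240 days' to 2001-02-28: counting 240 days forward gives 2001-10-26.
`weekday 0` advances to the next Sunday; 2001-10-26 is a Friday, so it moves forward to 2001-10-28.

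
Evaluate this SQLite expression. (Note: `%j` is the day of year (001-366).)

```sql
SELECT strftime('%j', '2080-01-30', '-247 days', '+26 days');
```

174

First apply '-247 days', '+26 days': 2080-01-30 → 2079-06-23.
Day-of-year for 2079-06-23: days since 2079-01-01 inclusive = 174, zero-padded to 174.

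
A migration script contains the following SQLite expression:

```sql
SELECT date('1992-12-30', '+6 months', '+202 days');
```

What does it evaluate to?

1994-01-18

Adding +6 months to 1992-12-30 gives 1993-06-30.
Applying '+202 days' to 1993-06-30: counting 202 days forward gives 1994-01-18.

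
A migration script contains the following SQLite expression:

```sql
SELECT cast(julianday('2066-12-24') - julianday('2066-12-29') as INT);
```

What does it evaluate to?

-5

Both dates are in December 2066: 29 − 24 = 5.
The subtraction is earlier − later, so the result is −5 → -5.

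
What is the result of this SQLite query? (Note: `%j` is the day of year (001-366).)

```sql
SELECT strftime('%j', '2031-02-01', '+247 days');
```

First apply '+247 days': 2031-02-01 → 2031-10-06.
Day-of-year for 2031-10-06: days since 2031-01-01 inclusive = 279, zero-padded to 279.

279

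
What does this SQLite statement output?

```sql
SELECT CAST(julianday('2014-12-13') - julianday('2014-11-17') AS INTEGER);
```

13 days remain in November 2014 after the 17th (30 − 17).
Then 13 days into December 2014.
Total: 13 + 13 = 26.

26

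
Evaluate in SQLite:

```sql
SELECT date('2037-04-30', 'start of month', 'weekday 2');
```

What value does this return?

2037-04-07

`start of month` rewinds 2037-04-30 to 2037-04-01.
`weekday 2` advances to the next Tuesday; 2037-04-01 is a Wednesday, so it moves forward to 2037-04-07.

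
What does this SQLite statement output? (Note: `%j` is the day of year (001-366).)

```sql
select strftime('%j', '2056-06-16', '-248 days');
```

First apply '-248 days': 2056-06-16 → 2055-10-12.
Day-of-year for 2055-10-12: days since 2055-01-01 inclusive = 285, zero-padded to 285.

285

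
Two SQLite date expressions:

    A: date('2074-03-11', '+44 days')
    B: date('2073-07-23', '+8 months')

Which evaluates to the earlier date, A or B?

B

A = 2074-04-24.
B = 2074-03-23.
B is earlier.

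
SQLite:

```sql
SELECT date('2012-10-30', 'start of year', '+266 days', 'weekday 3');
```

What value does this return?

`start of year` rewinds 2012-10-30 to 2012-01-01.
Applying '+266 days' to 2012-01-01: counting 266 days forward gives 2012-09-23.
`weekday 3` advances to the next Wednesday; 2012-09-23 is a Sunday, so it moves forward to 2012-09-26.

2012-09-26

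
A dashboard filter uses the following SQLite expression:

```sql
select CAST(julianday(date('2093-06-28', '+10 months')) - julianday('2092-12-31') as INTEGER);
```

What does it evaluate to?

Adding +10 months to 2093-06-28 gives 2094-04-28.
0 days remain in December 2092 after the 31st (31 − 31).
Full months from January 2093 through March 2094 contribute their day counts.
Then 28 days into April 2094.
Total: 0 + 31 + 28 + 31 + 30 + 31 + 30 + 31 + 31 + 30 + 31 + 30 + 31 + 31 + 28 + 31 + 28 = 483.

483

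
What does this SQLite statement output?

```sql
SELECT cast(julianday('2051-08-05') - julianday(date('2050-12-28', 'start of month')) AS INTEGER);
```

247

`start of month` rewinds 2050-12-28 to 2050-12-01.
30 days remain in December 2050 after the 1st (31 − 1).
Full months from January 2051 through July 2051 contribute their day counts.
Then 5 days into August 2051.
Total: 30 + 31 + 28 + 31 + 30 + 31 + 30 + 31 + 5 = 247.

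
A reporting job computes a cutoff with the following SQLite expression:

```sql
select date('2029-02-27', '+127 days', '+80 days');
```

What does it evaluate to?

Applying '+127 days' to 2029-02-27: counting 127 days forward gives 2029-07-04.
Applying '+80 days' to 2029-07-04: counting 80 days forward gives 2029-09-22.

2029-09-22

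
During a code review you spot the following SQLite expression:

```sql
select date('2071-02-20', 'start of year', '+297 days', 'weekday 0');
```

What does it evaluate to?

2071-10-25

`start of year` rewinds 2071-02-20 to 2071-01-01.
Applying '+297 days' to 2071-01-01: counting 297 days forward gives 2071-10-25.
`weekday 0` advances to the next Sunday; 2071-10-25 is already a Sunday, so it stays at 2071-10-25.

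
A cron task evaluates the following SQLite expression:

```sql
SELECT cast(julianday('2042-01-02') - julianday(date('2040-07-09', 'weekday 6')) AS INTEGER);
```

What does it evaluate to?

`weekday 6` advances to the next Saturday; 2040-07-09 is a Monday, so it moves forward to 2040-07-14.
17 days remain in July 2040 after the 14th (31 − 14).
Full months from August 2040 through December 2041 contribute their day counts.
Then 2 days into January 2042.
Total: 17 + 31 + 30 + 31 + 30 + 31 + 31 + 28 + 31 + 30 + 31 + 30 + 31 + 31 + 30 + 31 + 30 + 31 + 2 = 537.

537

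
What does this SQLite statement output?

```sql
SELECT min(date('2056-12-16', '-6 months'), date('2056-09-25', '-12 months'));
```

date('2056-12-16', '-6 months') → 2056-06-16.
date('2056-09-25', '-12 months') → 2055-09-25.
Earlier of the two is 2055-09-25.

2055-09-25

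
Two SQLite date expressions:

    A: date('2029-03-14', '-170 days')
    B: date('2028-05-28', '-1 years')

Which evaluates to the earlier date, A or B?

B

A = 2028-09-25.
B = 2027-05-28.
B is earlier.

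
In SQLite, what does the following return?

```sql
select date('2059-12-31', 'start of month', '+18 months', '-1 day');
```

`start of month` rewinds 2059-12-31 to 2059-12-01.
Adding +18 months to 2059-12-01 gives 2061-06-01.
Going back 1 day from 2061-06-01 reaches 2061-05-31 (last day of May, 31 days).

2061-05-31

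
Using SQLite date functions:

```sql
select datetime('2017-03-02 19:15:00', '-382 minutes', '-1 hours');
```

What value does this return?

2017-03-02 11:53:00

382 minutes = 6h 22m; -382 minutes from 2017-03-02 19:15:00 is 2017-03-02 12:53:00.
-1 hours from 2017-03-02 12:53:00 is 2017-03-02 11:53:00.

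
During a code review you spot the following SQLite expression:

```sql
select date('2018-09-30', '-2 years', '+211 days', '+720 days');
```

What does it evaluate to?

Adding -2 years to 2018-09-30 gives 2016-09-30.
Applying '+211 days' to 2016-09-30: counting 211 days forward gives 2017-04-29.
Applying '+720 days' to 2017-04-29: counting 720 days forward gives 2019-04-19.

2019-04-19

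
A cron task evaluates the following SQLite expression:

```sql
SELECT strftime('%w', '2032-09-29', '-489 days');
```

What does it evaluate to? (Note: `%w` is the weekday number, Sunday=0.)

4

First apply '-489 days': 2032-09-29 → 2031-05-29.
2031-05-29 is a Thursday; with Sunday=0 that is 4.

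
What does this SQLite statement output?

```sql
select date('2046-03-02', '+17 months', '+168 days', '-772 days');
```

Adding +17 months to 2046-03-02 gives 2047-08-02.
Applying '+168 days' to 2047-08-02: counting 168 days forward gives 2048-01-17.
Applying '-772 days' to 2048-01-17: counting 772 days back gives 2045-12-06.

2045-12-06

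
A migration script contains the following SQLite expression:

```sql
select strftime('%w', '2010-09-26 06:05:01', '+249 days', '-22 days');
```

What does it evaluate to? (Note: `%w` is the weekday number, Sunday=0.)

First apply '+249 days', '-22 days': 2010-09-26 06:05:01 → 2011-05-11 06:05:01.
2011-05-11 is a Wednesday; with Sunday=0 that is 3.

3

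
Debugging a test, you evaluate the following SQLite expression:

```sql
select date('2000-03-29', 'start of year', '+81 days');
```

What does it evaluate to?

`start of year` rewinds 2000-03-29 to 2000-01-01.
Applying '+81 days' to 2000-01-01: counting 81 days forward gives 2000-03-22.

2000-03-22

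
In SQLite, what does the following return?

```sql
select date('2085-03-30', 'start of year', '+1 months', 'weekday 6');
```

`start of year` rewinds 2085-03-30 to 2085-01-01.
Adding +1 month to 2085-01-01 gives 2085-02-01.
`weekday 6` advances to the next Saturday; 2085-02-01 is a Thursday, so it moves forward to 2085-02-03.

2085-02-03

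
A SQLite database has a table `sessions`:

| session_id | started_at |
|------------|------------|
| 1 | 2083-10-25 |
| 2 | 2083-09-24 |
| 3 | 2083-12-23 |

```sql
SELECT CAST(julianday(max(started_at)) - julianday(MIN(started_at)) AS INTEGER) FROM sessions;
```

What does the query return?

MIN = 2083-09-24, MAX = 2083-12-23.
6 days remain in September 2083 after the 24th (30 − 24).
October 2083: 31 days.
November 2083: 30 days.
Then 23 days into December 2083.
Total: 6 + 31 + 30 + 23 = 90.

90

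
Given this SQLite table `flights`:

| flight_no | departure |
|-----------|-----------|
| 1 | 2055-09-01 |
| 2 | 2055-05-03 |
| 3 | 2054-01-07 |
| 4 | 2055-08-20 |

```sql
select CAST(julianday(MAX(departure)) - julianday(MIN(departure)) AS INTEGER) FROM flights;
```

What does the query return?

602

MIN = 2054-01-07, MAX = 2055-09-01.
24 days remain in January 2054 after the 7th (31 − 7).
Full months from February 2054 through August 2055 contribute their day counts.
Then 1 day into September 2055.
Total: 24 + 28 + 31 + 30 + 31 + 30 + 31 + 31 + 30 + 31 + 30 + 31 + 31 + 28 + 31 + 30 + 31 + 30 + 31 + 31 + 1 = 602.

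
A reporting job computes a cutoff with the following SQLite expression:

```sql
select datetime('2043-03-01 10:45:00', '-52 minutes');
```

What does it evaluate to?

-52 minutes from 2043-03-01 10:45:00 is 2043-03-01 09:53:00.

2043-03-01 09:53:00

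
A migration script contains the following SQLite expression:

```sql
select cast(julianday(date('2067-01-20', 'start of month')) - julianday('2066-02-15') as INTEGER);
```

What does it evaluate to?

`start of month` rewinds 2067-01-20 to 2067-01-01.
13 days remain in February 2066 after the 15th (28 − 15).
Full months from March 2066 through December 2066 contribute their day counts.
Then 1 day into January 2067.
Total: 13 + 31 + 30 + 31 + 30 + 31 + 31 + 30 + 31 + 30 + 31 + 1 = 320.

320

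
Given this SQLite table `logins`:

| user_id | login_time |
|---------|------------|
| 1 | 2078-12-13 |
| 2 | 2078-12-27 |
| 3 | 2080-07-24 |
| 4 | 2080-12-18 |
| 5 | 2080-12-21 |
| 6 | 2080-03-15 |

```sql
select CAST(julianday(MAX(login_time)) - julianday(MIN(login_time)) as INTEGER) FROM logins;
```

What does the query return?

739

MIN = 2078-12-13, MAX = 2080-12-21.
18 days remain in December 2078 after the 13th (31 − 13).
Full months from January 2079 through November 2080 contribute their day counts.
Then 21 days into December 2080.
Total: 18 + 31 + 28 + 31 + 30 + 31 + 30 + 31 + 31 + 30 + 31 + 30 + 31 + 31 + 29 + 31 + 30 + 31 + 30 + 31 + 31 + 30 + 31 + 30 + 21 = 739.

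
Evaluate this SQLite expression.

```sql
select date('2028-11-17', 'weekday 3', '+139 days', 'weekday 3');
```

2029-04-11

`weekday 3` advances to the next Wednesday; 2028-11-17 is a Friday, so it moves forward to 2028-11-22.
Applying '+139 days' to 2028-11-22: counting 139 days forward gives 2029-04-10.
`weekday 3` advances to the next Wednesday; 2029-04-10 is a Tuesday, so it moves forward to 2029-04-11.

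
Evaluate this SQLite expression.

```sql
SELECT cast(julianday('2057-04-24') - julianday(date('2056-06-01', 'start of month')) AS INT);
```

327

`start of month` rewinds 2056-06-01 to 2056-06-01.
29 days remain in June 2056 after the 1st (30 − 1).
Full months from July 2056 through March 2057 contribute their day counts.
Then 24 days into April 2057.
Total: 29 + 31 + 31 + 30 + 31 + 30 + 31 + 31 + 28 + 31 + 24 = 327.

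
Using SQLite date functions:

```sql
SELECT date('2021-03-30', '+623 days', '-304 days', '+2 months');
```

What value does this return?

2022-04-12

Applying '+623 days' to 2021-03-30: counting 623 days forward gives 2022-12-13.
Applying '-304 days' to 2022-12-13: counting 304 days back gives 2022-02-12.
Adding +2 months to 2022-02-12 gives 2022-04-12.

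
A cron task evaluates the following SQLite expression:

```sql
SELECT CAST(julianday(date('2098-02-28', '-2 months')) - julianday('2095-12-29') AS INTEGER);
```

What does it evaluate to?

Adding -2 months to 2098-02-28 gives 2097-12-28.
2 days remain in December 2095 after the 29th (31 − 29).
Full months from January 2096 through November 2097 contribute their day counts.
Then 28 days into December 2097.
Total: 2 + 31 + 29 + 31 + 30 + 31 + 30 + 31 + 31 + 30 + 31 + 30 + 31 + 31 + 28 + 31 + 30 + 31 + 30 + 31 + 31 + 30 + 31 + 30 + 28 = 730.

730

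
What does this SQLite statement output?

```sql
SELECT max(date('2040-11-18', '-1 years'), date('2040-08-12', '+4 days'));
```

2040-08-16

date('2040-11-18', '-1 years') → 2039-11-18.
date('2040-08-12', '+4 days') → 2040-08-16.
Later of the two is 2040-08-16.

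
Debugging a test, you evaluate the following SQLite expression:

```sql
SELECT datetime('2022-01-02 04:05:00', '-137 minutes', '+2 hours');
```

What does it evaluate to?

2022-01-02 03:48:00

137 minutes = 2h 17m; -137 minutes from 2022-01-02 04:05:00 is 2022-01-02 01:48:00.
+2 hours from 2022-01-02 01:48:00 is 2022-01-02 03:48:00.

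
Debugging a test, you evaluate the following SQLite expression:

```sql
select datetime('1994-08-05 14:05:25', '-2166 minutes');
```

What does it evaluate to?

2166 minutes = 36h 6m; -2166 minutes from 1994-08-05 14:05:25 is 1994-08-04 01:59:25 (crosses midnight).

1994-08-04 01:59:25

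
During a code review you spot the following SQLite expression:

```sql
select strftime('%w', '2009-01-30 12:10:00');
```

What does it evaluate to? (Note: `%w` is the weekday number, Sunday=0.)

5

2009-01-30 is a Friday; with Sunday=0 that is 5.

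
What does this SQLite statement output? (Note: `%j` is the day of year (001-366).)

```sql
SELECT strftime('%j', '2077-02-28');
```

059

Day-of-year for 2077-02-28: days since 2077-01-01 inclusive = 59, zero-padded to 059.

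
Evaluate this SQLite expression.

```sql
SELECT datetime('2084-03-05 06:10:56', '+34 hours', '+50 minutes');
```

2084-03-06 17:00:56

+34 hours from 2084-03-05 06:10:56 is 2084-03-06 16:10:56 (crosses midnight).
+50 minutes from 2084-03-06 16:10:56 is 2084-03-06 17:00:56.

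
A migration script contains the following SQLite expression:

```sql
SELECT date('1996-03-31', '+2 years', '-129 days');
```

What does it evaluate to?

Adding +2 years to 1996-03-31 gives 1998-03-31.
Applying '-129 days' to 1998-03-31: counting 129 days back gives 1997-11-22.

1997-11-22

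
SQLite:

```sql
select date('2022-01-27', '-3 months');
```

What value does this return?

Adding -3 months to 2022-01-27 gives 2021-10-27.

2021-10-27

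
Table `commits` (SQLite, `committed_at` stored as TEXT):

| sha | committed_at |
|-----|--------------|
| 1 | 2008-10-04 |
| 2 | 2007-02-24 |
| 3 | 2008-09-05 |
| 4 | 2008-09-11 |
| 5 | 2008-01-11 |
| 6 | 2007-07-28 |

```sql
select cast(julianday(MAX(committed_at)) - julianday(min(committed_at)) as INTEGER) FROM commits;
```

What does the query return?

MIN = 2007-02-24, MAX = 2008-10-04.
4 days remain in February 2007 after the 24th (28 − 24).
Full months from March 2007 through September 2008 contribute their day counts.
Then 4 days into October 2008.
Total: 4 + 31 + 30 + 31 + 30 + 31 + 31 + 30 + 31 + 30 + 31 + 31 + 29 + 31 + 30 + 31 + 30 + 31 + 31 + 30 + 4 = 588.

588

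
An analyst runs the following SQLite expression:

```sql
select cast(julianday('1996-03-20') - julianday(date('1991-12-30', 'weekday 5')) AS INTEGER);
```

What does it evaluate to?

`weekday 5` advances to the next Friday; 1991-12-30 is a Monday, so it moves forward to 1992-01-03.
28 days remain in January 1992 after the 3rd (31 − 3).
Full months from February 1992 through February 1996 contribute their day counts.
Then 20 days into March 1996.
Total: 28 + 29 + 31 + 30 + 31 + 30 + 31 + 31 + 30 + 31 + 30 + 31 + 31 + 28 + 31 + 30 + 31 + 30 + 31 + 31 + 30 + 31 + 30 + 31 + 31 + 28 + 31 + 30 + 31 + 30 + 31 + 31 + 30 + 31 + 30 + 31 + 31 + 28 + 31 + 30 + 31 + 30 + 31 + 31 + 30 + 31 + 30 + 31 + 31 + 29 + 20 = 1538.

1538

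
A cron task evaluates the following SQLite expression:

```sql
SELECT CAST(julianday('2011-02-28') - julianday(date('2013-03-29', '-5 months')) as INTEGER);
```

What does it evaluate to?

-609

Adding -5 months to 2013-03-29 gives 2012-10-29.
0 days remain in February 2011 after the 28th (28 − 28).
Full months from March 2011 through September 2012 contribute their day counts.
Then 29 days into October 2012.
Total: 0 + 31 + 30 + 31 + 30 + 31 + 31 + 30 + 31 + 30 + 31 + 31 + 29 + 31 + 30 + 31 + 30 + 31 + 31 + 30 + 29 = 609.
The subtraction is earlier − later, so the result is −609 → -609.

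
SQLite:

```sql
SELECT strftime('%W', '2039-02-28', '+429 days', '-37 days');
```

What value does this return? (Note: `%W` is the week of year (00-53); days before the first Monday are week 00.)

13

First apply '+429 days', '-37 days': 2039-02-28 → 2040-03-26.
2040-03-26 is a Monday. SQLite's %W counts Mondays since the year started; the result is 13.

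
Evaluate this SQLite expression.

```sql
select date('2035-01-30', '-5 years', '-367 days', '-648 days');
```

Adding -5 years to 2035-01-30 gives 2030-01-30.
Applying '-367 days' to 2030-01-30: counting 367 days back gives 2029-01-28.
Applying '-648 days' to 2029-01-28: counting 648 days back gives 2027-04-21.

2027-04-21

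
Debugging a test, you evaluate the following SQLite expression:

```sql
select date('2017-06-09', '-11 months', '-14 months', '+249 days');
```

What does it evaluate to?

2016-01-13

Adding -11 months to 2017-06-09 gives 2016-07-09.
Adding -14 months to 2016-07-09 gives 2015-05-09.
Applying '+249 days' to 2015-05-09: counting 249 days forward gives 2016-01-13.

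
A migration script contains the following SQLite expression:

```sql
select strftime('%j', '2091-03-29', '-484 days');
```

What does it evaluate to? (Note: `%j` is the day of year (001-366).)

First apply '-484 days': 2091-03-29 → 2089-11-30.
Day-of-year for 2089-11-30: days since 2089-01-01 inclusive = 334, zero-padded to 334.

334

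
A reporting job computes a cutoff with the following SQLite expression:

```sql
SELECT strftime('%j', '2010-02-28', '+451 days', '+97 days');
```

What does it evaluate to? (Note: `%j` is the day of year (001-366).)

First apply '+451 days', '+97 days': 2010-02-28 → 2011-08-30.
Day-of-year for 2011-08-30: days since 2011-01-01 inclusive = 242, zero-padded to 242.

242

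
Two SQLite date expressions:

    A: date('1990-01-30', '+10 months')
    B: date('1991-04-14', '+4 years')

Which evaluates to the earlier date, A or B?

A = 1990-11-30.
B = 1995-04-14.
A is earlier.

A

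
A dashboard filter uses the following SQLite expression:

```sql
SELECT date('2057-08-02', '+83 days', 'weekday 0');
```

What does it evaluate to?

2057-10-28

Applying '+83 days' to 2057-08-02: counting 83 days forward gives 2057-10-24.
`weekday 0` advances to the next Sunday; 2057-10-24 is a Wednesday, so it moves forward to 2057-10-28.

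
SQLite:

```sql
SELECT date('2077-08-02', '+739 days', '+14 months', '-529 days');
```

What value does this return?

2079-05-01

Applying '+739 days' to 2077-08-02: counting 739 days forward gives 2079-08-11.
Adding +14 months to 2079-08-11 gives 2080-10-11.
Applying '-529 days' to 2080-10-11: counting 529 days back gives 2079-05-01.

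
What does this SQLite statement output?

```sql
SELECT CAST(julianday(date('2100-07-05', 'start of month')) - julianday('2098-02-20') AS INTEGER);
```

861

`start of month` rewinds 2100-07-05 to 2100-07-01.
8 days remain in February 2098 after the 20th (28 − 20).
Full months from March 2098 through June 2100 contribute their day counts.
Then 1 day into July 2100.
Total: 8 + 31 + 30 + 31 + 30 + 31 + 31 + 30 + 31 + 30 + 31 + 31 + 28 + 31 + 30 + 31 + 30 + 31 + 31 + 30 + 31 + 30 + 31 + 31 + 28 + 31 + 30 + 31 + 30 + 1 = 861.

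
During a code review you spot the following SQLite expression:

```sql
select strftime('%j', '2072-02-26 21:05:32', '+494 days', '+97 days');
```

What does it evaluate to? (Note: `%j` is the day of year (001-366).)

282

First apply '+494 days', '+97 days': 2072-02-26 21:05:32 → 2073-10-09 21:05:32.
Day-of-year for 2073-10-09: days since 2073-01-01 inclusive = 282, zero-padded to 282.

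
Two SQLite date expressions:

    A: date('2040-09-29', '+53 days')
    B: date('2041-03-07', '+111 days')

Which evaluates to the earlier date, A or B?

A

A = 2040-11-21.
B = 2041-06-26.
A is earlier.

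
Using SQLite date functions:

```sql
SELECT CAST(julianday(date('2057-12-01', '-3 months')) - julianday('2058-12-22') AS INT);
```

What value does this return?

Adding -3 months to 2057-12-01 gives 2057-09-01.
29 days remain in September 2057 after the 1st (30 − 1).
Full months from October 2057 through November 2058 contribute their day counts.
Then 22 days into December 2058.
Total: 29 + 31 + 30 + 31 + 31 + 28 + 31 + 30 + 31 + 30 + 31 + 31 + 30 + 31 + 30 + 22 = 477.
The subtraction is earlier − later, so the result is −477 → -477.

-477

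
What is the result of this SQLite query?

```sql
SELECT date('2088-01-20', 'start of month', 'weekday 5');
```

2088-01-02

`start of month` rewinds 2088-01-20 to 2088-01-01.
`weekday 5` advances to the next Friday; 2088-01-01 is a Thursday, so it moves forward to 2088-01-02.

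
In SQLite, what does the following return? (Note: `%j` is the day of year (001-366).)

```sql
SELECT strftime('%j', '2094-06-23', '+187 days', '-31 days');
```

330

First apply '+187 days', '-31 days': 2094-06-23 → 2094-11-26.
Day-of-year for 2094-11-26: days since 2094-01-01 inclusive = 330, zero-padded to 330.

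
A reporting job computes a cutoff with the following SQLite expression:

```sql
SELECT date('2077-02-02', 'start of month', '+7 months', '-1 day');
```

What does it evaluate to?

2077-08-31

`start of month` rewinds 2077-02-02 to 2077-02-01.
Adding +7 months to 2077-02-01 gives 2077-09-01.
Going back 1 day from 2077-09-01 reaches 2077-08-31 (last day of August, 31 days).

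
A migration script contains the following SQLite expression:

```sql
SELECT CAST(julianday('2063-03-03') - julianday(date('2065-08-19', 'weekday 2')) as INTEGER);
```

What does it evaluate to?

-906

`weekday 2` advances to the next Tuesday; 2065-08-19 is a Wednesday, so it moves forward to 2065-08-25.
28 days remain in March 2063 after the 3rd (31 − 3).
Full months from April 2063 through July 2065 contribute their day counts.
Then 25 days into August 2065.
Total: 28 + 30 + 31 + 30 + 31 + 31 + 30 + 31 + 30 + 31 + 31 + 29 + 31 + 30 + 31 + 30 + 31 + 31 + 30 + 31 + 30 + 31 + 31 + 28 + 31 + 30 + 31 + 30 + 31 + 25 = 906.
The subtraction is earlier − later, so the result is −906 → -906.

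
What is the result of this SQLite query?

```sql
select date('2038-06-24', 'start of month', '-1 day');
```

`start of month` rewinds 2038-06-24 to 2038-06-01.
Going back 1 day from 2038-06-01 reaches 2038-05-31 (last day of May, 31 days).

2038-05-31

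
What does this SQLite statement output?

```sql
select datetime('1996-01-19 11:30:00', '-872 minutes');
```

1996-01-18 20:58:00

872 minutes = 14h 32m; -872 minutes from 1996-01-19 11:30:00 is 1996-01-18 20:58:00 (crosses midnight).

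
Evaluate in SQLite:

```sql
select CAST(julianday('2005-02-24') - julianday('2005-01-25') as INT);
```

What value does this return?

30

6 days remain in January 2005 after the 25th (31 − 25).
Then 24 days into February 2005.
Total: 6 + 24 = 30.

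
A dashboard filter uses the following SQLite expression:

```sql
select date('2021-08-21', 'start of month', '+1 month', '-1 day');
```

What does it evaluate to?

2021-08-31

`start of month` rewinds 2021-08-21 to 2021-08-01.
Adding +1 month to 2021-08-01 gives 2021-09-01.
Going back 1 day from 2021-09-01 reaches 2021-08-31 (last day of August, 31 days).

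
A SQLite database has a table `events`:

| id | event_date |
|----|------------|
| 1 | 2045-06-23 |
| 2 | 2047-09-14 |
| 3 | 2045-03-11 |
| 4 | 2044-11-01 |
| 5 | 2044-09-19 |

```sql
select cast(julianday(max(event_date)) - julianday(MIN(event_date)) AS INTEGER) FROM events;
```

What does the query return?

1090

MIN = 2044-09-19, MAX = 2047-09-14.
11 days remain in September 2044 after the 19th (30 − 19).
Full months from October 2044 through August 2047 contribute their day counts.
Then 14 days into September 2047.
Total: 11 + 31 + 30 + 31 + 31 + 28 + 31 + 30 + 31 + 30 + 31 + 31 + 30 + 31 + 30 + 31 + 31 + 28 + 31 + 30 + 31 + 30 + 31 + 31 + 30 + 31 + 30 + 31 + 31 + 28 + 31 + 30 + 31 + 30 + 31 + 31 + 14 = 1090.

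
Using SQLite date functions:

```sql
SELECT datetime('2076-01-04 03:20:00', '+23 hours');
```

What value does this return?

+23 hours from 2076-01-04 03:20:00 is 2076-01-05 02:20:00 (crosses midnight).

2076-01-05 02:20:00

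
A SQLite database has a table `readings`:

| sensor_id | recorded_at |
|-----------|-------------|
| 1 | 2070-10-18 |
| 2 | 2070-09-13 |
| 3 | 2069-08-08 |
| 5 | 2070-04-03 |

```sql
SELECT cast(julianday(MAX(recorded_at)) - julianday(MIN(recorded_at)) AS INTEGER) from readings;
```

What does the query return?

MIN = 2069-08-08, MAX = 2070-10-18.
23 days remain in August 2069 after the 8th (31 − 8).
Full months from September 2069 through September 2070 contribute their day counts.
Then 18 days into October 2070.
Total: 23 + 30 + 31 + 30 + 31 + 31 + 28 + 31 + 30 + 31 + 30 + 31 + 31 + 30 + 18 = 436.

436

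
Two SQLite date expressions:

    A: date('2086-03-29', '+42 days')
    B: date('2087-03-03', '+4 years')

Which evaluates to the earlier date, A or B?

A = 2086-05-10.
B = 2091-03-03.
A is earlier.

A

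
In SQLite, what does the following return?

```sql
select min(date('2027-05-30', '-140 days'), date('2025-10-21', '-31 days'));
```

date('2027-05-30', '-140 days') → 2027-01-10.
date('2025-10-21', '-31 days') → 2025-09-20.
Earlier of the two is 2025-09-20.

2025-09-20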